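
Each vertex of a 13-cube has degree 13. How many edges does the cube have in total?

Each of the 2^13 = 8192 vertices has degree 13; total edges = 13·2^13/2 = 53248.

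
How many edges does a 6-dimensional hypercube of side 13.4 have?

Number of 1-faces = C(6,1)·2^(6-1) = 6·32 = 192.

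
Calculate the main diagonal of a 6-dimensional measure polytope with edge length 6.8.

||(6.8,6.8,...,6.8)|| = √(6)·6.8 ≈ 16.6565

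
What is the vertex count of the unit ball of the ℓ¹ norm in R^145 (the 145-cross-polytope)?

Number of vertices = 2n = 290.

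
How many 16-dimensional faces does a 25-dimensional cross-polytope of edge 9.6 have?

f_16(25-orthoplex) = 2^17 · (25 choose 17) = 141764198400.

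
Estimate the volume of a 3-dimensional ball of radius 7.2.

Volume = π^{3/2}·(7.2)^3/Γ(5/2) ≈ 1563.46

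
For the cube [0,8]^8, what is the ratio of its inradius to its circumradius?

Ratio = (s/2)/(s√8/2) = 8^(-1/2) ≈ 0.353553.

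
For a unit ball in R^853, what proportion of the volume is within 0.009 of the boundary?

Shell fraction = 1 - (1-0.009)^853 ≈ 0.999552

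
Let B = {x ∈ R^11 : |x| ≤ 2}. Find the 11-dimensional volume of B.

V = 131072·π^5/10395 ≈ 3858.64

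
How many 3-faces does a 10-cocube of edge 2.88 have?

f_3(10-orthoplex) = 2^4 · (10 choose 4) = 3360.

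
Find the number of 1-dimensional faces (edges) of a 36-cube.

Each of the 2^36 = 68719476736 vertices has degree 36; total edges = 36·2^36/2 = 1236950581248.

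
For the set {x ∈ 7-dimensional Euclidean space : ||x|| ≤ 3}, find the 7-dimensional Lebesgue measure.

The n-ball volume is π^(n/2)·r^n/Γ(n/2+1). With n=7, r=3: V = 11664·π^3/35 ≈ 10333.1.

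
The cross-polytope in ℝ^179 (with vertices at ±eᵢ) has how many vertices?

Number of vertices = 2n = 358.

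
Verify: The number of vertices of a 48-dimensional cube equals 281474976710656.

True. The 48-cube has 2^48 = 281474976710656 vertices.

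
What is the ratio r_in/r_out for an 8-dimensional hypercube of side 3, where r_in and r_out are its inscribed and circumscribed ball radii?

Ratio = (s/2)/(s√8/2) = 8^(-1/2) ≈ 0.353553.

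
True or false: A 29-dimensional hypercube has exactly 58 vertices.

False. The 29-cube has 2^29 = 536870912 vertices.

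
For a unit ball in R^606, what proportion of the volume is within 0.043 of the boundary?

Shell fraction = 1 - (1-0.043)^606 ≈ 1 - 2.708e-12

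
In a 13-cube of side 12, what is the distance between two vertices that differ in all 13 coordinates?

The space diagonal of an n-cube of side s is s√n. Here 12·√13 ≈ 43.2666.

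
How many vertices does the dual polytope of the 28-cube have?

An n-cross-polytope has 2n vertices; here n = 28, giving 56.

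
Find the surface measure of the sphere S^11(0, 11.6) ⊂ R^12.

|∂B_12(11.6)| ≈ 8.19947e+12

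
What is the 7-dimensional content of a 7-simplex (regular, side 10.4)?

V = (10.4^7 / 7!) · √((7+1) / 2^7) ≈ 652.744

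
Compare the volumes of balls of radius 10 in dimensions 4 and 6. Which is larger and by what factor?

V_4(10) ≈ 49348, V_6(10) ≈ 5.16771e+06. The 6-ball is larger by a factor of 104.7.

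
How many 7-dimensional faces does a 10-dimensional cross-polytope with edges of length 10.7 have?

An n-cross-polytope has 2^(k+1)·C(n,k+1) k-faces. Here 2^8·C(10,8) = 256·45 = 11520.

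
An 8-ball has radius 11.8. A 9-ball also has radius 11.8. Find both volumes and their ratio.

V_8(11.8) ≈ 1.52561e+09. V_9(11.8) ≈ 1.46304e+10. Ratio V_8/V_9 ≈ 0.1043.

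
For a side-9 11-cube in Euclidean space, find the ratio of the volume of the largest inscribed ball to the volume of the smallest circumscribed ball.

V_in/V_out = n^(-n/2) = 11^(-11/2) ≈ 1.87215e-06.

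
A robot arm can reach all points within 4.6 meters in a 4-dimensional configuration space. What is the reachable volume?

Volume = π^{4/2}·(4.6)^4/Γ(3) ≈ 2209.54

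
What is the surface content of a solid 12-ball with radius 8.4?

The surface area of an n-ball is 2π^(n/2) r^(n-1) / Γ(n/2). For n=12, r=8.4: 2.35407e+11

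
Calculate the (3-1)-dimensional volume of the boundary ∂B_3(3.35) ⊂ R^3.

|∂B_3(3.35)| = 4πr² = 4π·(3.35)² ≈ 141.026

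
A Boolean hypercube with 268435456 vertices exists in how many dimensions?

n = log_2(268435456) = 28.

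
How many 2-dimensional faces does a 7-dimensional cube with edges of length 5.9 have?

Choose 2 of 7 axes to span the face (C(7,2) = 21 ways), then fix each of the remaining 5 coordinates at one of its two extreme values (2^5 = 32 ways): 21·32 = 672.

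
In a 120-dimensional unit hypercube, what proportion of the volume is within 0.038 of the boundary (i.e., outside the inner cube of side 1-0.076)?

Shell fraction = 1 - (1-0.076)^120 ≈ 0.999924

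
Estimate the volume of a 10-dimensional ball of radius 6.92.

V_10(6.92) = π^(10/2) · (6.92)^10 / Γ(10/2 + 1) ≈ 6.42139e+08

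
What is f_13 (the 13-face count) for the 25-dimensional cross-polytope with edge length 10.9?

An n-cross-polytope has 2^(k+1)·C(n,k+1) k-faces. Here 2^14·C(25,14) = 16384·4457400 = 73030041600.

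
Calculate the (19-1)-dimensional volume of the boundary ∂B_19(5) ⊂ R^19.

|∂B_19(5)| = 156250000000000·π^9/1378377 ≈ 3.3791e+12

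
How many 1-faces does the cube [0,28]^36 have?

An n-cube has n·2^(n-1) edges. With n = 36: 36·34359738368 = 1236950581248.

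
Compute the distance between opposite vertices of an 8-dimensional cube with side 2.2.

||(2.2,2.2,...,2.2)|| = √(8)·2.2 ≈ 6.22254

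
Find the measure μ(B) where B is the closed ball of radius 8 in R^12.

Volume = π^{12/2}·(8)^12/Γ(7) = 4294967296·π^6/45 ≈ 9.17586e+10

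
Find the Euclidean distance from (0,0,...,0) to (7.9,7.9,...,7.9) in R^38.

||(7.9,7.9,...,7.9)|| = √(38)·7.9 ≈ 48.6989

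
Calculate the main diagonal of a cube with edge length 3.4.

Diagonal = √3 · 3.4 ≈ 5.88897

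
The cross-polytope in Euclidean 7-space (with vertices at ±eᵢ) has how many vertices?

The vertices are ±e_1, ..., ±e_7, so there are 2·7 = 14.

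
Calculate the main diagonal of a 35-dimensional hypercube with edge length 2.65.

d = √(2.65² + 2.65² + ... + 2.65²) [35 terms] = √(35·2.65²) = 2.65√35 ≈ 15.6776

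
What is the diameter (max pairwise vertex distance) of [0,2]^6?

Diagonal = √6 · 2 ≈ 4.89898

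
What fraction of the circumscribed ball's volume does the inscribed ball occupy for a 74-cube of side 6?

Volume scales as r^n, and r_in/r_out = 1/√74, giving (1/√74)^74 ≈ 6.89329e-70.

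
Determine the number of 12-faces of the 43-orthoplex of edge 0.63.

An n-cross-polytope has 2^(k+1)·C(n,k+1) k-faces. Here 2^13·C(43,13) = 8192·36576848168 = 299637540192256.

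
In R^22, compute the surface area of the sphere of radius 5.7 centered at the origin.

S_22(5.7) = 2·π^(22/2)·(5.7)^21 / Γ(22/2) ≈ 1.2114e+15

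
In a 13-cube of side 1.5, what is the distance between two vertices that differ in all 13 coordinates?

d = √(1.5² + 1.5² + ... + 1.5²) [13 terms] = √(13·1.5²) = 1.5√13 ≈ 5.40833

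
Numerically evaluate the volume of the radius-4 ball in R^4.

The n-ball volume is π^(n/2)·r^n/Γ(n/2+1). With n=4, r=4: V = 128·π^2 ≈ 1263.31.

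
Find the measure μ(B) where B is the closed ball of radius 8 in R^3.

Volume = π^{3/2}·(8)^3/Γ(5/2) = 2048·π/3 ≈ 2144.66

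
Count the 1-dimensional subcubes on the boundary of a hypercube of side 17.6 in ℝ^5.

Number of 1-faces = C(5,1) · 2^(5-1) = 5 · 16 = 80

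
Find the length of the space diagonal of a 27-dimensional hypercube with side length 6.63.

d = √(6.63² + 6.63² + ... + 6.63²) [27 terms] = √(27·6.63²) = 6.63√27 ≈ 34.4505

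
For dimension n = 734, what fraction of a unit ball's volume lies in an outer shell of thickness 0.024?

1 - (1-0.024)^734 ≈ 0.999999982 ≈ 99.999998%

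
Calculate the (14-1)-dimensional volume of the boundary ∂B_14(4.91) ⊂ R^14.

|∂B_14(4.91)| ≈ 8.08735e+09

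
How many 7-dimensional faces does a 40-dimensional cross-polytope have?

Number of 7-faces = 2^(7+1) · C(40,7+1) = 256 · 76904685 = 19687599360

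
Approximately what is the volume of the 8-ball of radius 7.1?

V_8(7.1) = π^(8/2) · (7.1)^8 / Γ(8/2 + 1) ≈ 2.62093e+07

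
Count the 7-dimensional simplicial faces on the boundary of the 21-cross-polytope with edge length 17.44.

Each 7-face is the convex hull of 8 vertices, one chosen as ±e_i from each of 8 distinct axes: 2^8·C(21,8) = 52093440.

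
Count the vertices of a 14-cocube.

The 14-dimensional cross-polytope has 2n = 2·14 = 28 vertices.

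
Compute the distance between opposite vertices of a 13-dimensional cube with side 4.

d = √(4² + 4² + ... + 4²) [13 terms] = √(13·4²) = 4√13 ≈ 14.4222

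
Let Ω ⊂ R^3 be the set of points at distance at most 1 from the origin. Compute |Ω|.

V = 4·π/3 ≈ 4.18879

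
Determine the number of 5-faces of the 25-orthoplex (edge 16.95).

Each 5-face is the convex hull of 6 vertices, one chosen as ±e_i from each of 6 distinct axes: 2^6·C(25,6) = 11334400.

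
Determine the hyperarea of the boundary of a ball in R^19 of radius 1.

|∂B_19(1)| = 1024·π^9/34459425 ≈ 0.88581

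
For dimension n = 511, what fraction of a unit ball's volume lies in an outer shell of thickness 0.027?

1 - (1-0.027)^511 ≈ 0.9999991573 ≈ 99.999916%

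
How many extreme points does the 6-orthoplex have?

Number of vertices = 2n = 12.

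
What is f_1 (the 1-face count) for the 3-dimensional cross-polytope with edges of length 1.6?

Number of 1-faces = 2^(1+1) · C(3,1+1) = 4 · 3 = 12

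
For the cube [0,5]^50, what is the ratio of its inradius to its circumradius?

r_in = 5/2 (half the side); r_out = 5√50/2 (half the diagonal). Ratio = 1/√50 ≈ 0.141421.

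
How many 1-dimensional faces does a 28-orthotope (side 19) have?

An n-cube has C(n,k)·2^(n-k) k-faces. Here C(28,1)·2^27 = 28·134217728 = 3758096384.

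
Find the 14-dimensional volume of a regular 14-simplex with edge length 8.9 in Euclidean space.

V = (8.9^14 / 14!) · √((14+1) / 2^14) ≈ 6.79028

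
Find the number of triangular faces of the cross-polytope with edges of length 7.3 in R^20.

f_2(20-orthoplex) = 2^3 · (20 choose 3) = 9120.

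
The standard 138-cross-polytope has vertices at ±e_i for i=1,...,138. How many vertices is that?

An n-cross-polytope has 2n vertices; here n = 138, giving 276.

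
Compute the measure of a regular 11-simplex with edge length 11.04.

Volume = 11.04^11 · √(12/2^11) / 11! ≈ 569.416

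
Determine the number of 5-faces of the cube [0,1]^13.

f_5(13-cube) = (13 choose 5) · 2^8 = 329472.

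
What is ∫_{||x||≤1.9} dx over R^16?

V_16(1.9) = π^(16/2) · (1.9)^16 / Γ(16/2 + 1) ≈ 6787.91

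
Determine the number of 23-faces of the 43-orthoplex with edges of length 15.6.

Each 23-face is the convex hull of 24 vertices, one chosen as ±e_i from each of 24 distinct axes: 2^24·C(43,24) = 13429698891192729600.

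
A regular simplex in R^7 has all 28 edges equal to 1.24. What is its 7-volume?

V_7 = √(8) · 1.24^7 / (7! · 2^(7/2)) ≈ 0.000223595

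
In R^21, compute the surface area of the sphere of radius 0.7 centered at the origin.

The surface area of an n-ball is 2π^(n/2) r^(n-1) / Γ(n/2). For n=21, r=0.7: 0.000233737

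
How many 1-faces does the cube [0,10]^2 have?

An n-cube has n·2^(n-1) edges. With n = 2: 2·2 = 4.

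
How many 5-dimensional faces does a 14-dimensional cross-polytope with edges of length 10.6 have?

An n-cross-polytope has 2^(k+1)·C(n,k+1) k-faces. Here 2^6·C(14,6) = 64·3003 = 192192.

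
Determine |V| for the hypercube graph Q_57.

Number of vertices = 2^57 = 144115188075855872.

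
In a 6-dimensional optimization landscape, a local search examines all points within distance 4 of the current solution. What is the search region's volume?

V = 2048·π^3/3 ≈ 21167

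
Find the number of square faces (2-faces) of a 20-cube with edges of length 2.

Choose 2 of 20 axes to span the face (C(20,2) = 190 ways), then fix each of the remaining 18 coordinates at one of its two extreme values (2^18 = 262144 ways): 190·262144 = 49807360.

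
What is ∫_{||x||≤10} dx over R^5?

Volume = π^{5/2}·(10)^5/Γ(7/2) = 160000·π^2/3 ≈ 526379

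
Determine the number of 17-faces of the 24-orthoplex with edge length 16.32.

An n-cross-polytope has 2^(k+1)·C(n,k+1) k-faces. Here 2^18·C(24,18) = 262144·134596 = 35283533824.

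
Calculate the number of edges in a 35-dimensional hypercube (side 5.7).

Number of 1-faces = C(35,1)·2^(35-1) = 35·17179869184 = 601295421440.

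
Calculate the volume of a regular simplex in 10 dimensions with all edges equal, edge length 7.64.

V = (7.64^10 / 10!) · √((10+1) / 2^10) ≈ 19.3516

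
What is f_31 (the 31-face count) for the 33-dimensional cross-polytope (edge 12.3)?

Number of 31-faces = 2^(31+1) · C(33,31+1) = 4294967296 · 33 = 141733920768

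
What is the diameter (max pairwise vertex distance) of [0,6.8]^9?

||(6.8,6.8,...,6.8)|| = √(9)·6.8 = 20.4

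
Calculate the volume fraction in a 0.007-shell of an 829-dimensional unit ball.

V(inner)/V(outer) = ((1-0.007)/1)^829 ≈ 0.002958, so the shell fraction is 0.997042.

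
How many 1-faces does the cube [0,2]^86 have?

Number of 1-faces = C(86,1)·2^(86-1) = 86·38685626227668133590597632 = 3326963855579459488791396352.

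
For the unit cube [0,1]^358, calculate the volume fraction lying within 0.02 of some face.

1 - (1 - 2·0.02)^358 = 1 - 0.96^358 ≈ 0.9999995501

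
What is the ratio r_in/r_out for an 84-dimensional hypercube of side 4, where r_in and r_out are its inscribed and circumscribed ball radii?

r_in / r_out = (4/2) / (4√84/2) = 1/√84 ≈ 0.109109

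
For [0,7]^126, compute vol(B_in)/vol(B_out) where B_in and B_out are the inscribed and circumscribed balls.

Volume scales as r^n, and r_in/r_out = 1/√126, giving (1/√126)^126 ≈ 4.74958e-133.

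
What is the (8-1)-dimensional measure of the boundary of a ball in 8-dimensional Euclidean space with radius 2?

S_8(2) = 2·π^(8/2)·(2)^7 / Γ(8/2) = 128·π^4/3 ≈ 4156.12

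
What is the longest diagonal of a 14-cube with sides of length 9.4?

||(9.4,9.4,...,9.4)|| = √(14)·9.4 ≈ 35.1716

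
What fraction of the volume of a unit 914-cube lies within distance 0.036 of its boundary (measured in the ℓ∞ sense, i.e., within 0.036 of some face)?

The inner cube has side 1-2·0.036 = 0.928 and volume (0.928)^914 ≈ 2.182e-30, so the shell holds 1 - 2.182e-30 of the volume.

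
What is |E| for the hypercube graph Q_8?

The 8-cube has n·2^(n-1) = 8·2^7 = 8·128 = 1024 edges.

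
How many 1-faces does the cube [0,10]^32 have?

The 32-cube has n·2^(n-1) = 32·2^31 = 32·2147483648 = 68719476736 edges.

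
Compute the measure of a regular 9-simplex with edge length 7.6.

V = (7.6^9 / 9!) · √((9+1) / 2^9) ≈ 32.578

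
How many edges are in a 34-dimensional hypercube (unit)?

f_1(34-cube) = (34 choose 1) · 2^33 = 292057776128.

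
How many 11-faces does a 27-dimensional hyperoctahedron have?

f_11(27-orthoplex) = 2^12 · (27 choose 12) = 71204290560.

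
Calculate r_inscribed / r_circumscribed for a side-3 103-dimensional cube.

For an n-cube of any side s, the inradius is s/2 and the circumradius is s√n/2, so the ratio is 1/√103 ≈ 0.0985329.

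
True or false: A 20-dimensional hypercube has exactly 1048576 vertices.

True. The 20-cube has 2^20 = 1048576 vertices.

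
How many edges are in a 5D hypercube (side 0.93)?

Choose 1 of 5 axes to span the face (C(5,1) = 5 ways), then fix each of the remaining 4 coordinates at one of its two extreme values (2^4 = 16 ways): 5·16 = 80.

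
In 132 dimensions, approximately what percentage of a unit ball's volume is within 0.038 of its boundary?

1 - (1-0.038)^132 ≈ 0.993987 ≈ 99.40%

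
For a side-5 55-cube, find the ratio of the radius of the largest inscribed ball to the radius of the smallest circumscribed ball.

r_in / r_out = (5/2) / (5√55/2) = 1/√55 ≈ 0.13484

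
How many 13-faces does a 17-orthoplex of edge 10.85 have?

Number of 13-faces = 2^(13+1) · C(17,13+1) = 16384 · 680 = 11141120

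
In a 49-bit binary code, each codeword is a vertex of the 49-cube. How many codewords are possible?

The 49-cube has 2^49 = 562949953421312 vertices.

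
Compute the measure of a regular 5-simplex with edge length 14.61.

V = (14.61^5 / 5!) · √((5+1) / 2^5) ≈ 2401.99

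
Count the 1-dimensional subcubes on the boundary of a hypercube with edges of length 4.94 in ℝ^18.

Number of 1-faces = C(18,1) · 2^(18-1) = 18 · 131072 = 2359296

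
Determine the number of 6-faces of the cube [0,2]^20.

Choose 6 of 20 axes to span the face (C(20,6) = 38760 ways), then fix each of the remaining 14 coordinates at one of its two extreme values (2^14 = 16384 ways): 38760·16384 = 635043840.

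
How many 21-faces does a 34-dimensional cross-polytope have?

f_21(34-orthoplex) = 2^22 · (34 choose 22) = 2299963543388160.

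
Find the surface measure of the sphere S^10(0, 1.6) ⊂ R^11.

S = n·V_n(r)/r = 11·V_11(1.6)/1.6 (volume-to-surface relation), giving 2278.75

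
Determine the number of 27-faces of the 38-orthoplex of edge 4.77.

Number of 27-faces = 2^(27+1) · C(38,27+1) = 268435456 · 472733756 = 126898501358452736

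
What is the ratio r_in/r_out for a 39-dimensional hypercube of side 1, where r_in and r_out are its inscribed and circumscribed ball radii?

r_in / r_out = (1/2) / (1√39/2) = 1/√39 ≈ 0.160128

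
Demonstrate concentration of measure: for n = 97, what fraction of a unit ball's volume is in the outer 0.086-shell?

1 - (1-0.086)^97 ≈ 0.999837 ≈ 99.9837%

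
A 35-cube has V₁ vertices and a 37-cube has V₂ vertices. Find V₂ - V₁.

V₁ = 2^35 = 34359738368. V₂ = 2^37 = 137438953472. V₂ - V₁ = 103079215104.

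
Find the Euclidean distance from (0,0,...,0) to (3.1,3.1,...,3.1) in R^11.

The space diagonal of an n-cube of side s is s√n. Here 3.1·√11 ≈ 10.2815.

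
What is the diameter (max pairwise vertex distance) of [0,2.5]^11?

||(2.5,2.5,...,2.5)|| = √(11)·2.5 ≈ 8.29156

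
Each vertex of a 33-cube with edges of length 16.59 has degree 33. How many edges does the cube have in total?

An n-cube has n·2^(n-1) edges. With n = 33: 33·4294967296 = 141733920768.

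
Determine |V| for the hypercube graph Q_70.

An n-cube has 2^n vertices; for n = 70 that is 2^70 = 1180591620717411303424.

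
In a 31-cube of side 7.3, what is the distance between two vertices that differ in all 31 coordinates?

Diagonal = √31 · 7.3 ≈ 40.6447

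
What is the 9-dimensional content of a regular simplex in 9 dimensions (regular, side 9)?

V = (9^9 / 9!) · √((9+1) / 2^9) ≈ 149.205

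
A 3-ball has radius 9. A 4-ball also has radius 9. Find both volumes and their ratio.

V_3(9.0) ≈ 3053.63. V_4(9.0) ≈ 32377.2. Ratio V_3/V_4 ≈ 0.09431.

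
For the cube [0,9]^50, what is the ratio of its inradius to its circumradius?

Ratio = (s/2)/(s√50/2) = 50^(-1/2) ≈ 0.141421.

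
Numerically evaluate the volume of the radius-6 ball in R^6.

The n-ball volume is π^(n/2)·r^n/Γ(n/2+1). With n=6, r=6: V = 7776·π^3 ≈ 241105.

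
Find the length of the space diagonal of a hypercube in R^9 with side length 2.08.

d = √(2.08² + 2.08² + ... + 2.08²) [9 terms] = √(9·2.08²) = 2.08√9 = 6.24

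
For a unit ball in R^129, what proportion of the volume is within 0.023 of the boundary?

Shell fraction = 1 - (1-0.023)^129 ≈ 0.950295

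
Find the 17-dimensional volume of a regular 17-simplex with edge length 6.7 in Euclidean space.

For a regular n-simplex with edge a, V = (a^n / n!)·√((n+1)/2^n). With a=6.7, n=17: V ≈ 0.00363986.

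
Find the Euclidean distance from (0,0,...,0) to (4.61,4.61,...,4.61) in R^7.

Diagonal = √7 · 4.61 ≈ 12.1969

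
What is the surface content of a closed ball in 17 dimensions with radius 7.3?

The surface area of an n-ball is 2π^(n/2) r^(n-1) / Γ(n/2). For n=17, r=7.3: 1.55875e+14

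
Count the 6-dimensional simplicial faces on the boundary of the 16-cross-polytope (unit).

Each 6-face is the convex hull of 7 vertices, one chosen as ±e_i from each of 7 distinct axes: 2^7·C(16,7) = 1464320.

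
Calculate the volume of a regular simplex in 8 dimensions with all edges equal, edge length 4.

V = (4^8 / 8!) · √((8+1) / 2^8) ≈ 0.304762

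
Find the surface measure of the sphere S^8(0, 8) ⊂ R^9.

S = n·V_n(r)/r = 9·V_9(8)/8 (volume-to-surface relation), giving 536870912·π^4/105 ≈ 4.98058e+08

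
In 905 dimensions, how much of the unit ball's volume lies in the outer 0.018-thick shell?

1 - (1-0.018)^905 ≈ 0.9999999274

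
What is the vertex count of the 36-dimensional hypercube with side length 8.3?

An n-cube has 2^n vertices; for n = 36 that is 2^36 = 68719476736.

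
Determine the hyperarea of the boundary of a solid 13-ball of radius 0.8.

S_13(0.8) = 2·π^(13/2)·(0.8)^12 / Γ(13/2) ≈ 0.813513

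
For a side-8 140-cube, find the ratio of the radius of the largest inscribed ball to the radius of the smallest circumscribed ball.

r_in = 8/2 (half the side); r_out = 8√140/2 (half the diagonal). Ratio = 1/√140 ≈ 0.0845154.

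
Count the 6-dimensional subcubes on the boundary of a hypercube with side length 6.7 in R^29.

An n-cube has C(n,k)·2^(n-k) k-faces. Here C(29,6)·2^23 = 475020·8388608 = 3984756572160.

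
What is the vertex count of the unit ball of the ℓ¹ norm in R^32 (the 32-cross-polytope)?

The 32-dimensional cross-polytope has 2n = 2·32 = 64 vertices.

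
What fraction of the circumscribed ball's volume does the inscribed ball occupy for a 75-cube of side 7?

Volume scales as r^n, and r_in/r_out = 1/√75, giving (1/√75)^75 ≈ 4.84398e-71.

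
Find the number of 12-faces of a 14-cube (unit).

Choose 12 of 14 axes to span the face (C(14,12) = 91 ways), then fix each of the remaining 2 coordinates at one of its two extreme values (2^2 = 4 ways): 91·4 = 364.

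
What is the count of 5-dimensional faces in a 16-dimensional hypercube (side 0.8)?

Choose 5 of 16 axes to span the face (C(16,5) = 4368 ways), then fix each of the remaining 11 coordinates at one of its two extreme values (2^11 = 2048 ways): 4368·2048 = 8945664.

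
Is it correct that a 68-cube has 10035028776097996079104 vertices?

False. The 68-cube has 2^68 = 295147905179352825856 vertices.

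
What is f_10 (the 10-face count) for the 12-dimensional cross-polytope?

Number of 10-faces = 2^(10+1) · C(12,10+1) = 2048 · 12 = 24576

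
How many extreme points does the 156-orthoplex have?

An n-cross-polytope has 2n vertices; here n = 156, giving 312.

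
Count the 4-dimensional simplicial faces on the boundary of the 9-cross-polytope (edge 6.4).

An n-cross-polytope has 2^(k+1)·C(n,k+1) k-faces. Here 2^5·C(9,5) = 32·126 = 4032.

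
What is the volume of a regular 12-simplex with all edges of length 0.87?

For a regular n-simplex with edge a, V = (a^n / n!)·√((n+1)/2^n). With a=0.87, n=12: V ≈ 2.21149e-11.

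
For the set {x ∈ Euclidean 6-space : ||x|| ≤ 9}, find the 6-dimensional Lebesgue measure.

V_6(9) = π^(6/2) · (9)^6 / Γ(6/2 + 1) = 177147·π^3/2 ≈ 2.74633e+06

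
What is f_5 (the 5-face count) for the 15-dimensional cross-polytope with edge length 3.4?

Number of 5-faces = 2^(5+1) · C(15,5+1) = 64 · 5005 = 320320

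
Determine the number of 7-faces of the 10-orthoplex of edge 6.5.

Number of 7-faces = 2^(7+1) · C(10,7+1) = 256 · 45 = 11520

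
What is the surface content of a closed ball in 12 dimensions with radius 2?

The surface area of an n-ball is 2π^(n/2) r^(n-1) / Γ(n/2). For n=12, r=2: 512·π^6/15 ≈ 32815.4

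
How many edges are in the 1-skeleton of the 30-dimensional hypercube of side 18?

An n-cube has n·2^(n-1) edges. With n = 30: 30·536870912 = 16106127360.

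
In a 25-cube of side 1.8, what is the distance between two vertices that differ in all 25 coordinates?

d = √(1.8² + 1.8² + ... + 1.8²) [25 terms] = √(25·1.8²) = 1.8√25 = 9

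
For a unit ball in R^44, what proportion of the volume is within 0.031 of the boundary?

1 - (1-0.031)^44 ≈ 0.749824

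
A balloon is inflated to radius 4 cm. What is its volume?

The n-ball volume is π^(n/2)·r^n/Γ(n/2+1). With n=3, r=4: V = 256·π/3 ≈ 268.083.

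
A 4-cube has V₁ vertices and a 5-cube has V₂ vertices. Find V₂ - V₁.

V₁ = 2^4 = 16. V₂ = 2^5 = 32. V₂ - V₁ = 16.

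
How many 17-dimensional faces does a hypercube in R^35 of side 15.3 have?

Number of 17-faces = C(35,17) · 2^(35-17) = 4537567650 · 262144 = 1189496134041600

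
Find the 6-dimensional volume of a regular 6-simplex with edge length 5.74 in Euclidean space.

Volume = 5.74^6 · √(7/2^6) / 6! ≈ 16.4285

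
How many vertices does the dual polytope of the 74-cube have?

An n-cross-polytope has 2n vertices; here n = 74, giving 148.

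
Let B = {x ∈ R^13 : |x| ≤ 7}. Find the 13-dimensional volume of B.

The n-ball volume is π^(n/2)·r^n/Γ(n/2+1). With n=13, r=7: V = 1771684761728·π^6/19305 ≈ 8.82299e+10.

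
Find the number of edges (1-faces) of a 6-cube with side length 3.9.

Number of 1-faces = C(6,1) · 2^(6-1) = 6 · 32 = 192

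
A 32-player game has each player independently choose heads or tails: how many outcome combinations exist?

Number of vertices = 2^32 = 4294967296.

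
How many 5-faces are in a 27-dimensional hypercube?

Number of 5-faces = C(27,5) · 2^(27-5) = 80730 · 4194304 = 338606161920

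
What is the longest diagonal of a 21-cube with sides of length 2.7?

||(2.7,2.7,...,2.7)|| = √(21)·2.7 ≈ 12.373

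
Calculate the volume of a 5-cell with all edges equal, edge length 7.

V_4 = √(5) · 7^4 / (4! · 2^(4/2)) ≈ 55.925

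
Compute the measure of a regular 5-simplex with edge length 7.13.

Volume = 7.13^5 · √(6/2^5) / 5! ≈ 66.4916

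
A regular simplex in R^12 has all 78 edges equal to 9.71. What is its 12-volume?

Volume = 9.71^12 · √(13/2^12) / 12! ≈ 82.6201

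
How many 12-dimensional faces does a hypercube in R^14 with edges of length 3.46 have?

Choose 12 of 14 axes to span the face (C(14,12) = 91 ways), then fix each of the remaining 2 coordinates at one of its two extreme values (2^2 = 4 ways): 91·4 = 364.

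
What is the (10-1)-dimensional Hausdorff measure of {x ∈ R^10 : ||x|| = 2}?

S_10(2) = 2·π^(10/2)·(2)^9 / Γ(10/2) = 128·π^5/3 ≈ 13056.8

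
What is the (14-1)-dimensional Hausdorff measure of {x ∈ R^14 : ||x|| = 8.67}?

S_14(8.67) = 2·π^(14/2)·(8.67)^13 / Γ(14/2) ≈ 1.31218e+13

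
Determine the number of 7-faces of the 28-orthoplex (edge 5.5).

f_7(28-orthoplex) = 2^8 · (28 choose 8) = 795674880.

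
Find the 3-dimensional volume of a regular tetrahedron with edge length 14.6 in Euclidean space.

Volume = (√2/12) · 14.6³ = 366.769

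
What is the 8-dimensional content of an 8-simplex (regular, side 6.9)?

V_8 = √(9) · 6.9^8 / (8! · 2^(8/2)) ≈ 23.8932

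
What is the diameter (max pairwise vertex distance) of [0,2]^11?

d = √(2² + 2² + ... + 2²) [11 terms] = √(11·2²) = 2√11 ≈ 6.63325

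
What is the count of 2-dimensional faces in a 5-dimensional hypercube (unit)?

Choose 2 of 5 axes to span the face (C(5,2) = 10 ways), then fix each of the remaining 3 coordinates at one of its two extreme values (2^3 = 8 ways): 10·8 = 80.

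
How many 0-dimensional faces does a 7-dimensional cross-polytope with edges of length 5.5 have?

An n-cross-polytope has 2^(k+1)·C(n,k+1) k-faces. Here 2^1·C(7,1) = 2·7 = 14.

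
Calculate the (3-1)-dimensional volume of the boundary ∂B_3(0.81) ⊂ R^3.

S = n·V_n(r)/r = 3·V_3(0.81)/0.81 (volume-to-surface relation), giving 4πr² = 4π·(0.81)² ≈ 8.2448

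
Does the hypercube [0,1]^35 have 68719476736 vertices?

False. The 35-cube has 2^35 = 34359738368 vertices.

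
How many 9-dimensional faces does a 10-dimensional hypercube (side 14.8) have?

Number of 9-faces = C(10,9) · 2^(10-9) = 10 · 2 = 20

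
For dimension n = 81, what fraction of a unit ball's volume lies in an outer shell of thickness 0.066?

1 - (1-0.066)^81 ≈ 0.996036 ≈ 99.60%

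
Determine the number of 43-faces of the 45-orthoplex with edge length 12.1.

An n-cross-polytope has 2^(k+1)·C(n,k+1) k-faces. Here 2^44·C(45,44) = 17592186044416·45 = 791648371998720.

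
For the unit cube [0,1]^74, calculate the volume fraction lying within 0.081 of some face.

Shell fraction = 1 - (1-0.162)^74 ≈ 0.9999979104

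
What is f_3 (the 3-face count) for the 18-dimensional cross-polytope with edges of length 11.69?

f_3(18-orthoplex) = 2^4 · (18 choose 4) = 48960.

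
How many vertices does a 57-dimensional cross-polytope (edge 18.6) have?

The vertices are ±e_1, ..., ±e_57, so there are 2·57 = 114.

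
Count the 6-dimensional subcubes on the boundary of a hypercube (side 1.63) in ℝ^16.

f_6(16-cube) = (16 choose 6) · 2^10 = 8200192.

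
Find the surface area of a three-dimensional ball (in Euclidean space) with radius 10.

S_3(10) = 2·π^(3/2)·(10)^2 / Γ(3/2) = 4πr² = 4π·(10)² ≈ 1256.64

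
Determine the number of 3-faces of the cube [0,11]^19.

Number of 3-faces = C(19,3) · 2^(19-3) = 969 · 65536 = 63504384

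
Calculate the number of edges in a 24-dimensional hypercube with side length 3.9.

The 24-cube has n·2^(n-1) = 24·2^23 = 24·8388608 = 201326592 edges.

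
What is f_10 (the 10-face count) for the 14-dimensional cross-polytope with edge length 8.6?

Each 10-face is the convex hull of 11 vertices, one chosen as ±e_i from each of 11 distinct axes: 2^11·C(14,11) = 745472.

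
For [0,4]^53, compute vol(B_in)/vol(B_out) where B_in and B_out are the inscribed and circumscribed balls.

V_in / V_out = (r_in/r_out)^53 = (1/√53)^53 = 53^(-53/2) ≈ 2.02623e-46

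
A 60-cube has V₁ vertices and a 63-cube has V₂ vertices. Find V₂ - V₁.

V₁ = 2^60 = 1152921504606846976. V₂ = 2^63 = 9223372036854775808. V₂ - V₁ = 8070450532247928832.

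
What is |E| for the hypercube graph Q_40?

Each of the 2^40 = 1099511627776 vertices has degree 40; total edges = 40·2^40/2 = 21990232555520.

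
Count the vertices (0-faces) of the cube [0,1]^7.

An n-cube has 2^n vertices; for n = 7 that is 2^7 = 128.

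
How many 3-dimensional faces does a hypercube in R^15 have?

Number of 3-faces = C(15,3) · 2^(15-3) = 455 · 4096 = 1863680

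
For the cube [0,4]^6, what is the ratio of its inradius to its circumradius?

Ratio = (s/2)/(s√6/2) = 6^(-1/2) ≈ 0.408248.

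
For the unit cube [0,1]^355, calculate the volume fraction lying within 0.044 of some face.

Shell fraction = 1 - (1-0.088)^355 ≈ 1 - 6.283e-15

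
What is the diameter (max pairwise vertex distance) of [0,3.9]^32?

d = √(3.9² + 3.9² + ... + 3.9²) [32 terms] = √(32·3.9²) = 3.9√32 ≈ 22.0617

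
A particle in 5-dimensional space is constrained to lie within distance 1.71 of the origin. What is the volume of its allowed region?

Volume = π^{5/2}·(1.71)^5/Γ(7/2) ≈ 76.9625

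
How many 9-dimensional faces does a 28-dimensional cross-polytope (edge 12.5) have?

Each 9-face is the convex hull of 10 vertices, one chosen as ±e_i from each of 10 distinct axes: 2^10·C(28,10) = 13438064640.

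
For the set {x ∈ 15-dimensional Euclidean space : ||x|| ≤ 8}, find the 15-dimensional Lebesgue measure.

The n-ball volume is π^(n/2)·r^n/Γ(n/2+1). With n=15, r=8: V = 9007199254740992·π^7/2027025 ≈ 1.34208e+13.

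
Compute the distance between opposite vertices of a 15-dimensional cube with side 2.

Diagonal = √15 · 2 ≈ 7.74597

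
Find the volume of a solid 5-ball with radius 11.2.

Volume = π^{5/2}·(11.2)^5/Γ(7/2) ≈ 927659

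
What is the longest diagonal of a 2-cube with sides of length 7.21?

d = √(7.21² + 7.21² + ... + 7.21²) [2 terms] = √(2·7.21²) = 7.21√2 ≈ 10.1965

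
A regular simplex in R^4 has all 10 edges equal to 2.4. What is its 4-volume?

For a regular n-simplex with edge a, V = (a^n / n!)·√((n+1)/2^n). With a=2.4, n=4: V ≈ 0.772785.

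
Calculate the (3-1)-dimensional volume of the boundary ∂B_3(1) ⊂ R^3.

S = n·V_n(r)/r = 3·V_3(1)/1 (volume-to-surface relation), giving 4πr² = 4π·(1)² ≈ 12.5664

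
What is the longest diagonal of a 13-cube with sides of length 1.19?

The space diagonal of an n-cube of side s is s√n. Here 1.19·√13 ≈ 4.29061.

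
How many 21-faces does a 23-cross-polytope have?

Each 21-face is the convex hull of 22 vertices, one chosen as ±e_i from each of 22 distinct axes: 2^22·C(23,22) = 96468992.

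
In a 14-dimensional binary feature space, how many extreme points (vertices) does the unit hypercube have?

Each vertex is a binary string of length 14, so there are 2^14 = 16384.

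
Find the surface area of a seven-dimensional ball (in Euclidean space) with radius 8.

S_7(8) = 2·π^(7/2)·(8)^6 / Γ(7/2) = 4194304·π^3/15 ≈ 8.66998e+06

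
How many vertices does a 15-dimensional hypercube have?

The 15-cube has 2^15 = 32768 vertices.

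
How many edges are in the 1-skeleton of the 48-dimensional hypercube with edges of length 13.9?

An n-cube has n·2^(n-1) edges. With n = 48: 48·140737488355328 = 6755399441055744.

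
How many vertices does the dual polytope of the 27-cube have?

An n-cross-polytope has 2n vertices; here n = 27, giving 54.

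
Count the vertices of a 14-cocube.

Number of vertices = 2n = 28.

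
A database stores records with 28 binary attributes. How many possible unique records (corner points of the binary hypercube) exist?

Each vertex is a binary string of length 28, so there are 2^28 = 268435456.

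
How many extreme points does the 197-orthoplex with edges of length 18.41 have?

Number of vertices = 2n = 394.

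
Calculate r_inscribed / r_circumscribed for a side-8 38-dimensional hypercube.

Ratio = (s/2)/(s√38/2) = 38^(-1/2) ≈ 0.162221.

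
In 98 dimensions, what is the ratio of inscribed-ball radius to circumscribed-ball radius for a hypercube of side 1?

r_in = 1/2 (half the side); r_out = 1√98/2 (half the diagonal). Ratio = 1/√98 ≈ 0.101015.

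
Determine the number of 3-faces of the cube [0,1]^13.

Choose 3 of 13 axes to span the face (C(13,3) = 286 ways), then fix each of the remaining 10 coordinates at one of its two extreme values (2^10 = 1024 ways): 286·1024 = 292864.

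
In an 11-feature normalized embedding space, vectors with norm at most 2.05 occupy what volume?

Volume = π^{11/2}·(2.05)^11/Γ(13/2) ≈ 5062.88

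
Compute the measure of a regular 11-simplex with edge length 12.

Volume = 12^11 · √(12/2^11) / 11! ≈ 1424.83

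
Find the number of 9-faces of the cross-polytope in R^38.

Each 9-face is the convex hull of 10 vertices, one chosen as ±e_i from each of 10 distinct axes: 2^10·C(38,10) = 484079366144.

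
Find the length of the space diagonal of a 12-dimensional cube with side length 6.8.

Diagonal = √12 · 6.8 ≈ 23.5559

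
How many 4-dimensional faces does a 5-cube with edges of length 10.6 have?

f_4(5-cube) = (5 choose 4) · 2^1 = 10.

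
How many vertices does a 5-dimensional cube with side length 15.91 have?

Each vertex is a binary string of length 5, so there are 2^5 = 32.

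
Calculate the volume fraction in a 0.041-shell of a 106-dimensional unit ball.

Shell fraction = 1 - (1-0.041)^106 ≈ 0.988176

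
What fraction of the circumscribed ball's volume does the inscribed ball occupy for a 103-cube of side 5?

Volume scales as r^n, and r_in/r_out = 1/√103, giving (1/√103)^103 ≈ 2.18214e-104.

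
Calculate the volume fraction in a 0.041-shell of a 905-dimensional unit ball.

V(inner)/V(outer) = ((1-0.041)/1)^905 ≈ 3.514e-17, so the shell fraction is 1 - 3.514e-17.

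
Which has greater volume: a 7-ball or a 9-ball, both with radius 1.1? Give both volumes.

V_7(1.1) ≈ 9.20723. V_9(1.1) ≈ 7.77771. The 7-ball is larger.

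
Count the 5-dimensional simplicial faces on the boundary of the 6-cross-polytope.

Number of 5-faces = 2^(5+1) · C(6,5+1) = 64 · 1 = 64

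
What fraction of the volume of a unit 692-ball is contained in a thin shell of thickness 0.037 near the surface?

1 - (1-0.037)^692 ≈ 1 - 4.671e-12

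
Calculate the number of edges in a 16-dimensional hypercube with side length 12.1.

An n-cube has n·2^(n-1) edges. With n = 16: 16·32768 = 524288.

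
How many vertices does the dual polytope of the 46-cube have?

Number of vertices = 2n = 92.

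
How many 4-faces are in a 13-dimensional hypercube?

Number of 4-faces = C(13,4) · 2^(13-4) = 715 · 512 = 366080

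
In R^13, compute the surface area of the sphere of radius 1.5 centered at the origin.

S = n·V_n(r)/r = 13·V_13(1.5)/1.5 (volume-to-surface relation), giving 19683·π^6/12320 ≈ 1535.96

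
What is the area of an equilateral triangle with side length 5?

Area = (√3/4) · 5² = 10.8253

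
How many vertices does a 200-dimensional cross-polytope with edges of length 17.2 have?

The vertices are ±e_1, ..., ±e_200, so there are 2·200 = 400.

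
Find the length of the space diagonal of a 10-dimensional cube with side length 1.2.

d = √(1.2² + 1.2² + ... + 1.2²) [10 terms] = √(10·1.2²) = 1.2√10 ≈ 3.79473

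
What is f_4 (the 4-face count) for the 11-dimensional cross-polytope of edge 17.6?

f_4(11-orthoplex) = 2^5 · (11 choose 5) = 14784.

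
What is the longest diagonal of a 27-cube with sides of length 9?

Diagonal = √27 · 9 ≈ 46.7654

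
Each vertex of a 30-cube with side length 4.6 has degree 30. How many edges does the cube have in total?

The 30-cube has n·2^(n-1) = 30·2^29 = 30·536870912 = 16106127360 edges.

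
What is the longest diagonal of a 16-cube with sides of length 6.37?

d = √(6.37² + 6.37² + ... + 6.37²) [16 terms] = √(16·6.37²) = 6.37√16 = 25.48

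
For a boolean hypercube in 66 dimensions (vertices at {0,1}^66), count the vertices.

The 66-cube has 2^66 = 73786976294838206464 vertices.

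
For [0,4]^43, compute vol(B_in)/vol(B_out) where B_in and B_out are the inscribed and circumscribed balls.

V_in / V_out = (r_in/r_out)^43 = (1/√43)^43 = 43^(-43/2) ≈ 7.59326e-36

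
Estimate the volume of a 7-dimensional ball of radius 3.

The n-ball volume is π^(n/2)·r^n/Γ(n/2+1). With n=7, r=3: V = 11664·π^3/35 ≈ 10333.1.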